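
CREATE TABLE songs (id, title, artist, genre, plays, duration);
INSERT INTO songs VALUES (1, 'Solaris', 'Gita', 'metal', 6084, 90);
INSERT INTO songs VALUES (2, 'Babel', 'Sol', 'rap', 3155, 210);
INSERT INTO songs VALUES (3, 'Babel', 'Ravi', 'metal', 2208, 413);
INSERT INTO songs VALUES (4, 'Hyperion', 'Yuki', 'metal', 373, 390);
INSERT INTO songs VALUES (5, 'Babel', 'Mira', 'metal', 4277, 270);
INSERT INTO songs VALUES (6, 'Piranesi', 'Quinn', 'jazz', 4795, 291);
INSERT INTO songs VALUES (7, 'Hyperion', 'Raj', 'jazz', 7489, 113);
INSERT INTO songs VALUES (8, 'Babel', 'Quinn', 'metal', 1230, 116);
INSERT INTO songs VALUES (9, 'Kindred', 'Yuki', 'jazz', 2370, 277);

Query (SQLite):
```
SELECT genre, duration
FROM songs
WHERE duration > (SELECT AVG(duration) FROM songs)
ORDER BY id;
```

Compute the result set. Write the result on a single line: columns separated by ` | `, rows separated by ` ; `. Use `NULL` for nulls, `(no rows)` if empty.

Scalar subquery: AVG(duration) over all songs rows = 241.111111 (≈; comparison uses full precision).
Keep rows where duration > that value.

metal | 413 ; metal | 390 ; metal | 270 ; jazz | 291 ; jazz | 277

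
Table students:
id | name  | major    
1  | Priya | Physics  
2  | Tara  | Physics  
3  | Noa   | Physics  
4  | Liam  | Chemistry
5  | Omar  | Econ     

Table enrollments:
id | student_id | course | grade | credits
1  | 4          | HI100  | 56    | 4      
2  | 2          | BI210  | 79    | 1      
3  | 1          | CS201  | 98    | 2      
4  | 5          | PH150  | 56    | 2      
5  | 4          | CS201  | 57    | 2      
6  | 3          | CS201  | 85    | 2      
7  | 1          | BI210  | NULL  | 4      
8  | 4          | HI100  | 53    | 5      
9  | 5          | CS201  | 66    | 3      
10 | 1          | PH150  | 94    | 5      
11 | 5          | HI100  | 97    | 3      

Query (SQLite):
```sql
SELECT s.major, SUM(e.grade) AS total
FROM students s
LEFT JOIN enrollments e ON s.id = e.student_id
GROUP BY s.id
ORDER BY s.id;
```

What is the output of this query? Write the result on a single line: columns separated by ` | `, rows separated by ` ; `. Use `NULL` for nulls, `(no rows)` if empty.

Physics | 192 ; Physics | 79 ; Physics | 85 ; Chemistry | 166 ; Econ | 219

LEFT JOIN keeps every students row; unmatched ones get NULL for enrollments columns.
Group by students.id and compute SUM(e.grade). SUM over an all-NULL group is NULL.
  1: ids {3, 7, 10} → SUM(e.grade)=192
  2: ids {2} → SUM(e.grade)=79
  3: ids {6} → SUM(e.grade)=85
  4: ids {1, 5, 8} → SUM(e.grade)=166
  5: ids {4, 9, 11} → SUM(e.grade)=219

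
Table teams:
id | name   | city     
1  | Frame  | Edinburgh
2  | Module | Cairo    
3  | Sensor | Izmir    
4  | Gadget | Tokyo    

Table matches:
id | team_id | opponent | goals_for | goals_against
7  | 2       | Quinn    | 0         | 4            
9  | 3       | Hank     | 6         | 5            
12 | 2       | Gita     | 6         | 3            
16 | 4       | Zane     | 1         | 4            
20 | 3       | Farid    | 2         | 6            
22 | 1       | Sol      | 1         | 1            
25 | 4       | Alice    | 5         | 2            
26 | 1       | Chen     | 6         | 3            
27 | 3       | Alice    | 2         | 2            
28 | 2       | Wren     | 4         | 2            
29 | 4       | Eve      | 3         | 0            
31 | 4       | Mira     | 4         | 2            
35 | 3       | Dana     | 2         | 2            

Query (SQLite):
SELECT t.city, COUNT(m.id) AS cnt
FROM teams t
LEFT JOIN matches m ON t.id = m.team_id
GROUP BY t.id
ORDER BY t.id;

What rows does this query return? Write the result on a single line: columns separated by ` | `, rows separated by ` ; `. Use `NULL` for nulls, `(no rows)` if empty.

Edinburgh | 2 ; Cairo | 3 ; Izmir | 4 ; Tokyo | 4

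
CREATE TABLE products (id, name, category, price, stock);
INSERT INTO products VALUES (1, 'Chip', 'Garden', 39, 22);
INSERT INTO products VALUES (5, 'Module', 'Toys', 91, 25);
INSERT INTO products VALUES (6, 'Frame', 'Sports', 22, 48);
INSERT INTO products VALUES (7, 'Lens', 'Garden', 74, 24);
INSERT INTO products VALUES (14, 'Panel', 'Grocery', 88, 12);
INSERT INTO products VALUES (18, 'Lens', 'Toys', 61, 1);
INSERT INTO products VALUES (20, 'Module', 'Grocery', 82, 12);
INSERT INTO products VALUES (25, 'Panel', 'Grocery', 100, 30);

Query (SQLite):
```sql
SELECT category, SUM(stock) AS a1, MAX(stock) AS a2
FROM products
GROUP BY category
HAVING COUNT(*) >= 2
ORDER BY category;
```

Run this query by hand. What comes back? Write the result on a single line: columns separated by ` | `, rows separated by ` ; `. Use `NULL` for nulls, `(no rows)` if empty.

Garden | 46 | 24 ; Grocery | 54 | 30 ; Toys | 26 | 25

Group products by category.
Per group compute: SUM(stock), MAX(stock).
HAVING: drop groups with fewer than 2 rows.
  Garden: ids {1, 7} → SUM(stock)=46, MAX(stock)=24
  Grocery: ids {14, 20, 25} → SUM(stock)=54, MAX(stock)=30
  Sports: ids {6} → SUM(stock)=48, MAX(stock)=48
  Toys: ids {5, 18} → SUM(stock)=26, MAX(stock)=25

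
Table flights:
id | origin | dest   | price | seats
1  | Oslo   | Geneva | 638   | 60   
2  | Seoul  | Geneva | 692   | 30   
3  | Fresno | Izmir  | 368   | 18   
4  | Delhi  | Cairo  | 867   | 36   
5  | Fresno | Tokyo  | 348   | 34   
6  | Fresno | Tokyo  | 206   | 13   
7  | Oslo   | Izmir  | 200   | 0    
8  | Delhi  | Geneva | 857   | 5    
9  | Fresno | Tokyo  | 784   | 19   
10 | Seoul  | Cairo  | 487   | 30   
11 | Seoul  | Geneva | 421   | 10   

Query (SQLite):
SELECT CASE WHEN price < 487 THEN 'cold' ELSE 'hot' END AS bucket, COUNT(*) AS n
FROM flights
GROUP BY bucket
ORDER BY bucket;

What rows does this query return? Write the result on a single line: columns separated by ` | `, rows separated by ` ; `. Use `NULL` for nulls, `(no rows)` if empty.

Bucket rows by price < 487 → 'cold' else 'hot'; count each bucket.

cold | 5 ; hot | 6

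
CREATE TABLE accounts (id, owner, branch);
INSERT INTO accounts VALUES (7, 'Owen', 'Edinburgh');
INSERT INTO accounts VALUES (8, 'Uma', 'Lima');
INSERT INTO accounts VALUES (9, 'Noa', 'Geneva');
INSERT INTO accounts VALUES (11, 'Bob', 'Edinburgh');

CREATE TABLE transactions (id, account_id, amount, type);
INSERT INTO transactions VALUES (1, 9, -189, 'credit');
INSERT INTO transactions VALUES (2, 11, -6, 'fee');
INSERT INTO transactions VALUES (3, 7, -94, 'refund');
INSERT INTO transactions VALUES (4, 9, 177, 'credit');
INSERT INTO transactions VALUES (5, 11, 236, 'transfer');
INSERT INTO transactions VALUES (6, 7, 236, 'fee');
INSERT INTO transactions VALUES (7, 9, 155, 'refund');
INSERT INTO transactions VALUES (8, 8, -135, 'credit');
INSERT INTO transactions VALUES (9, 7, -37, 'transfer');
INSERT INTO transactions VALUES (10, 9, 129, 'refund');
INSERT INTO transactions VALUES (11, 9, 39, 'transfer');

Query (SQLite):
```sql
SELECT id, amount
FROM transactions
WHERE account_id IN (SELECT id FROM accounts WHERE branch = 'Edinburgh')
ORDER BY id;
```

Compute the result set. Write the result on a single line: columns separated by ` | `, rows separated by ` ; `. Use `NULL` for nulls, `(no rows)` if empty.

2 | -6 ; 3 | -94 ; 5 | 236 ; 6 | 236 ; 9 | -37

Inner query: accounts.id where branch = 'Edinburgh'.
Outer: keep transactions rows whose account_id is in that set.
Inner query → {7, 11}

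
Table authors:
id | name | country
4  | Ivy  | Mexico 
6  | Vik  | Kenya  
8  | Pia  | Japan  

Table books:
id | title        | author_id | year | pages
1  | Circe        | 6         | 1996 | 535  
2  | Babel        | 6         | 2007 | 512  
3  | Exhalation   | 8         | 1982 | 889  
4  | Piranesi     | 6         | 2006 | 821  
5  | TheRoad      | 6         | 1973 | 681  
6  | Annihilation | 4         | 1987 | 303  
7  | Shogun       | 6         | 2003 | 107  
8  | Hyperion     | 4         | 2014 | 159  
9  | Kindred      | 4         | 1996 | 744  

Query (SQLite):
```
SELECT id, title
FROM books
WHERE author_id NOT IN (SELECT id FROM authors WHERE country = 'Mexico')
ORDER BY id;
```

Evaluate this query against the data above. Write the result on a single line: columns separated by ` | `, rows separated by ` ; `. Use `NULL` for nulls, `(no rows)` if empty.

Inner query: authors.id where country = 'Mexico'.
Outer: keep books rows whose author_id is not in that set.
Inner query → {4}

1 | Circe ; 2 | Babel ; 3 | Exhalation ; 4 | Piranesi ; 5 | TheRoad ; 7 | Shogun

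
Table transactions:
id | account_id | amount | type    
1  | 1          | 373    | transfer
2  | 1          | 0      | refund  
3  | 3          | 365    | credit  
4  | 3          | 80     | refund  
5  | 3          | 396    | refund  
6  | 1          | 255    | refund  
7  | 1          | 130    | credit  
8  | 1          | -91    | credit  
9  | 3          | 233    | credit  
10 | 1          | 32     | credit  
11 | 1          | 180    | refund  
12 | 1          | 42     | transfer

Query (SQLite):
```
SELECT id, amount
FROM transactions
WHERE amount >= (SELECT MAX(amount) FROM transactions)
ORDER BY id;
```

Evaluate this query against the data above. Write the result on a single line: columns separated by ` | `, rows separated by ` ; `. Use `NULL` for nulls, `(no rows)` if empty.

Scalar subquery: MAX(amount) over all transactions rows = 396.
Keep rows where amount >= that value.

5 | 396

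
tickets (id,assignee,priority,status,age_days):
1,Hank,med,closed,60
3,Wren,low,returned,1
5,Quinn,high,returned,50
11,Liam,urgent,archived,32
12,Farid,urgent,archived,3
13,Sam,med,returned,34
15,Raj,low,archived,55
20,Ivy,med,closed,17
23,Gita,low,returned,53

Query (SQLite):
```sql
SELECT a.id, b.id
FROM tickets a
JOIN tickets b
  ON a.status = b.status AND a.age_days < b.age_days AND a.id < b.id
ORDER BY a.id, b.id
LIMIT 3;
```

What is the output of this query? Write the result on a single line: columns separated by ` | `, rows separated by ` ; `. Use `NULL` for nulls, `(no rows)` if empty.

3 | 5 ; 3 | 13 ; 3 | 23

Pairs (a,b) with same status, a.age_days < b.age_days, a.id < b.id.
status groups: archived:{11,12,15} closed:{1,20} returned:{3,5,13,23}
Ordered by (a.id, b.id); first 3.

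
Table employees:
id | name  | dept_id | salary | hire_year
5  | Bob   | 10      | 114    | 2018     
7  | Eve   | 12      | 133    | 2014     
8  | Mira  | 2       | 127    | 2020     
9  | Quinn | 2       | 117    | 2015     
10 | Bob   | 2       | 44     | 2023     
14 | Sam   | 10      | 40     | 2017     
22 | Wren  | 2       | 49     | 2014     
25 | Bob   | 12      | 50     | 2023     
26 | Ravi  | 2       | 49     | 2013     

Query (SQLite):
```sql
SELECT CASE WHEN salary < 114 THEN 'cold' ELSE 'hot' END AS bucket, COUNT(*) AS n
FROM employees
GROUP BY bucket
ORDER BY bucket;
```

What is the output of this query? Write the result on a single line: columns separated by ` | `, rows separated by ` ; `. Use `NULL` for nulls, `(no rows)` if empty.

cold | 5 ; hot | 4

Bucket rows by salary < 114 → 'cold' else 'hot'; count each bucket.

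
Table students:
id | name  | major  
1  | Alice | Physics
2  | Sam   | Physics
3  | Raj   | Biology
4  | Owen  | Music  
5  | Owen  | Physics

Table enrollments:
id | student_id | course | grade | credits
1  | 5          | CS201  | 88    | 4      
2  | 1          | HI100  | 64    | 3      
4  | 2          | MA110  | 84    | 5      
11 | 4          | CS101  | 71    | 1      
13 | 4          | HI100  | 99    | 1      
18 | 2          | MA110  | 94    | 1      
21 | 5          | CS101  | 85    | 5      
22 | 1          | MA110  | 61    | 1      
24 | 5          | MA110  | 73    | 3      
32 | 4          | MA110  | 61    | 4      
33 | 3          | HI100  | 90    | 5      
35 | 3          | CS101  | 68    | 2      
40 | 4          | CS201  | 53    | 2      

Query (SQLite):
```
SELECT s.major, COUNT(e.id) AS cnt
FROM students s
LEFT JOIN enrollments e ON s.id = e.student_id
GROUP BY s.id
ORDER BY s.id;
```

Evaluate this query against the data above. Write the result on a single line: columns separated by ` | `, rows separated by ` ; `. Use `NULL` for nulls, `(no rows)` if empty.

Physics | 2 ; Physics | 2 ; Biology | 2 ; Music | 4 ; Physics | 3

LEFT JOIN keeps every students row; unmatched ones get NULL for enrollments columns.
Group by students.id and compute COUNT(e.id). COUNT(col) of an all-NULL group is 0.
  1: ids {2, 22} → COUNT(e.id)=2
  2: ids {4, 18} → COUNT(e.id)=2
  3: ids {33, 35} → COUNT(e.id)=2
  4: ids {11, 13, 32, 40} → COUNT(e.id)=4
  5: ids {1, 21, 24} → COUNT(e.id)=3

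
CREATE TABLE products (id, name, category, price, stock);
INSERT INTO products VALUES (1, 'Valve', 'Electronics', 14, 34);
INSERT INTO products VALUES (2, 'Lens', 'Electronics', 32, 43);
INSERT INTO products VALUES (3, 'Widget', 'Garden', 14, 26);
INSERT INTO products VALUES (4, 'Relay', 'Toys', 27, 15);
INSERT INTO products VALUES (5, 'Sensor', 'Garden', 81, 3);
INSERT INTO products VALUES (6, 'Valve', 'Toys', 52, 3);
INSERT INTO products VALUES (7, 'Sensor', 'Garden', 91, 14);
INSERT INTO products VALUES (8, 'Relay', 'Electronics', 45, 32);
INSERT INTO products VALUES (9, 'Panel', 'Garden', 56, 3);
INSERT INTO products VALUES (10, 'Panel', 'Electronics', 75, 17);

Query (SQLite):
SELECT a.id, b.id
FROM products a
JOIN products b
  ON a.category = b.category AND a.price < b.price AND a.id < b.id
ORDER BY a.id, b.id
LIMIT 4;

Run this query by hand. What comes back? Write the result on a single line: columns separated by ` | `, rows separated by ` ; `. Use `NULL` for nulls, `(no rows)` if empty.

1 | 2 ; 1 | 8 ; 1 | 10 ; 2 | 8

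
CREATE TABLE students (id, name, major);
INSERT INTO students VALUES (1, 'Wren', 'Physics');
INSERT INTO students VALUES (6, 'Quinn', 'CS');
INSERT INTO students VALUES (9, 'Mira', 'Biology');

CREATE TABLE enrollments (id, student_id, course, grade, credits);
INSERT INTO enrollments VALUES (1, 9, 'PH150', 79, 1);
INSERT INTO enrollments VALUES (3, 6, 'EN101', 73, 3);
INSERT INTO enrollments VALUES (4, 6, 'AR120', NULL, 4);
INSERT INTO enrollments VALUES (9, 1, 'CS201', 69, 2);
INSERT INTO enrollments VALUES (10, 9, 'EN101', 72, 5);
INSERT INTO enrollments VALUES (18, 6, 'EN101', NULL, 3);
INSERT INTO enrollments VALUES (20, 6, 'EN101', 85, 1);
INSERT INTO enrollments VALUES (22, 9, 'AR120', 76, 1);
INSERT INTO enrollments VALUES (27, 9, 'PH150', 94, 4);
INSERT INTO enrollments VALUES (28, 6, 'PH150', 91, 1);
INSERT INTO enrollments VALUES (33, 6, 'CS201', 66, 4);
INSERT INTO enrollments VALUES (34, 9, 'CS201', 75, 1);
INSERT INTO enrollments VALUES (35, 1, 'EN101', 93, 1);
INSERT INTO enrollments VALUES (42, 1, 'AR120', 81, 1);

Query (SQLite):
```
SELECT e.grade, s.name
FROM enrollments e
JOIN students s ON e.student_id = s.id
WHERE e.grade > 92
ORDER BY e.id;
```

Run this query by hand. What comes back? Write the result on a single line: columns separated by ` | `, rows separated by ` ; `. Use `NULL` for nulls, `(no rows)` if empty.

Each enrollments row matches the students row where student_id = students.id.
Then keep rows with e.grade > 92.

94 | Mira ; 93 | Wren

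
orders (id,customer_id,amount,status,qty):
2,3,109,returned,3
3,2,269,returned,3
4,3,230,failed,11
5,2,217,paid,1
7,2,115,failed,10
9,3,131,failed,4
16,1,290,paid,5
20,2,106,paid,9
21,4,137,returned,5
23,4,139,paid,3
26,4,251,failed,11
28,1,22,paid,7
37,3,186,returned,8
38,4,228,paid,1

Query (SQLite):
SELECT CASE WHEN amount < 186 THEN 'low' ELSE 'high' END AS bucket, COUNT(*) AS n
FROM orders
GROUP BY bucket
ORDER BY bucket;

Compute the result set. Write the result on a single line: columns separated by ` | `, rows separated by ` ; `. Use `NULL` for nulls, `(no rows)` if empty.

Bucket rows by amount < 186 → 'low' else 'high'; count each bucket.

high | 7 ; low | 7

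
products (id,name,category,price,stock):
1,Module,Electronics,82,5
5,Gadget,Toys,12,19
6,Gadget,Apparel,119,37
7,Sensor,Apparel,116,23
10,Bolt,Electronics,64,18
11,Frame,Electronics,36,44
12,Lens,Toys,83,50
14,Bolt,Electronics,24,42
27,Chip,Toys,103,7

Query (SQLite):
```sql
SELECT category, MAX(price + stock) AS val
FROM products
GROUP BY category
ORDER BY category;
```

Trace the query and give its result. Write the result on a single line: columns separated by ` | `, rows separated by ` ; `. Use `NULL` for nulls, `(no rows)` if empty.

For each row compute price + stock.
Group by category; take MAX of the expression per group.
  Apparel: ids {6, 7} → MAX(price + stock)=156
  Electronics: ids {1, 10, 11, 14} → MAX(price + stock)=87
  Toys: ids {5, 12, 27} → MAX(price + stock)=133

Apparel | 156 ; Electronics | 87 ; Toys | 133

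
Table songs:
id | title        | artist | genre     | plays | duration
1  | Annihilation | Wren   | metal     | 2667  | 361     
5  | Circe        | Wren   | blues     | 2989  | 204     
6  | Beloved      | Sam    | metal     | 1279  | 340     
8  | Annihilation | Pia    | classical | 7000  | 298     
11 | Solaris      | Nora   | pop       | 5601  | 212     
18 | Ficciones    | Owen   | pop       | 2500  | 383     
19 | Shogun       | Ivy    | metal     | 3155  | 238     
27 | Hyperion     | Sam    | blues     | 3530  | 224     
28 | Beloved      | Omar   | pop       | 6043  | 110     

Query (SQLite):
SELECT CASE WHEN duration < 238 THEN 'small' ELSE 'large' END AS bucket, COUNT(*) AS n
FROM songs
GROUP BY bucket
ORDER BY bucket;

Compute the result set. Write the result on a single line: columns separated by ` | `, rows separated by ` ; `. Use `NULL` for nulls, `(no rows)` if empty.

Bucket rows by duration < 238 → 'small' else 'large'; count each bucket.

large | 5 ; small | 4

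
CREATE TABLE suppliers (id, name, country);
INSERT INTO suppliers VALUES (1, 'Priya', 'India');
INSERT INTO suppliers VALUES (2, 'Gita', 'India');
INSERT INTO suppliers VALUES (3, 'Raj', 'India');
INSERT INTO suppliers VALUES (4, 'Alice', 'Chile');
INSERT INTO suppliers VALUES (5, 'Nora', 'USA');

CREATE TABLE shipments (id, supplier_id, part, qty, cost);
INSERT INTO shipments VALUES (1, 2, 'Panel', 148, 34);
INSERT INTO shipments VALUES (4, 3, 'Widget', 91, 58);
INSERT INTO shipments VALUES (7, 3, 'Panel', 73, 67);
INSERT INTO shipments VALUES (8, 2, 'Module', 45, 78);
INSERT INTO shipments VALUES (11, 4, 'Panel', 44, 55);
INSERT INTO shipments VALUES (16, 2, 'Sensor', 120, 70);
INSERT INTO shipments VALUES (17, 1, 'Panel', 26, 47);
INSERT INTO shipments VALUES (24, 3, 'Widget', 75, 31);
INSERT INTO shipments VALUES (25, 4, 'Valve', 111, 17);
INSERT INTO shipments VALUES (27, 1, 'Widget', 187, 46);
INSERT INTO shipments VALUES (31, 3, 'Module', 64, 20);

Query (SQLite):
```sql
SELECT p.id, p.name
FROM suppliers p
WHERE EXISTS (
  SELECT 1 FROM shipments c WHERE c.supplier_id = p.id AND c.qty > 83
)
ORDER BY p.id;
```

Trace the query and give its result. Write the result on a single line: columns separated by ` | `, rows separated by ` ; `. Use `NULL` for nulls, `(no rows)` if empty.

1 | Priya ; 2 | Gita ; 3 | Raj ; 4 | Alice

For each suppliers row, check whether any shipments with matching supplier_id has qty > 83.
Keep rows where that is true.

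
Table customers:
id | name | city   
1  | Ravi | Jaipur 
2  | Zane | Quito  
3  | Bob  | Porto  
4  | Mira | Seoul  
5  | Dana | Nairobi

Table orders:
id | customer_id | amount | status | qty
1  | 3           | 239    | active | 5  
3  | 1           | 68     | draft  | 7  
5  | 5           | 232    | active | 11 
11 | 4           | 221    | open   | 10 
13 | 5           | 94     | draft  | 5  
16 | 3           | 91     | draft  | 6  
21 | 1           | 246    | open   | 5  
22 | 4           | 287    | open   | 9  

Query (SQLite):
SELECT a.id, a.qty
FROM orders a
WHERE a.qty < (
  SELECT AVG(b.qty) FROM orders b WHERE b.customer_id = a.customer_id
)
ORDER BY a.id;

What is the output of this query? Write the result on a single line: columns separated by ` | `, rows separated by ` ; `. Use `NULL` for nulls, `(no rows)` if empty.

For each orders row a, compute AVG(qty) over rows sharing a.customer_id.
Keep row a if a.qty < that per-group AVG.
  customer_id=1: AVG(qty) = 6.0
  customer_id=3: AVG(qty) = 5.5
  customer_id=4: AVG(qty) = 9.5
  customer_id=5: AVG(qty) = 8.0

1 | 5 ; 13 | 5 ; 21 | 5 ; 22 | 9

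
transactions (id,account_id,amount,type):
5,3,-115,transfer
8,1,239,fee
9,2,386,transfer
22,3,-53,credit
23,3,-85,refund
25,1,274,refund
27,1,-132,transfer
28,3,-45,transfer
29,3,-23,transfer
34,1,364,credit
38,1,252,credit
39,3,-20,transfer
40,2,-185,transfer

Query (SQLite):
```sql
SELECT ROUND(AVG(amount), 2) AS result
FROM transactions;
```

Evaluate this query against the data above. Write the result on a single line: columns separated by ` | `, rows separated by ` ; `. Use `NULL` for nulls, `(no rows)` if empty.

65.92

All amount values: [-115, 239, 386, -53, -85, 274, -132, -45, -23, 364, 252, -20, -185].
AVG = 857 / 13 (rounded to 2 dp).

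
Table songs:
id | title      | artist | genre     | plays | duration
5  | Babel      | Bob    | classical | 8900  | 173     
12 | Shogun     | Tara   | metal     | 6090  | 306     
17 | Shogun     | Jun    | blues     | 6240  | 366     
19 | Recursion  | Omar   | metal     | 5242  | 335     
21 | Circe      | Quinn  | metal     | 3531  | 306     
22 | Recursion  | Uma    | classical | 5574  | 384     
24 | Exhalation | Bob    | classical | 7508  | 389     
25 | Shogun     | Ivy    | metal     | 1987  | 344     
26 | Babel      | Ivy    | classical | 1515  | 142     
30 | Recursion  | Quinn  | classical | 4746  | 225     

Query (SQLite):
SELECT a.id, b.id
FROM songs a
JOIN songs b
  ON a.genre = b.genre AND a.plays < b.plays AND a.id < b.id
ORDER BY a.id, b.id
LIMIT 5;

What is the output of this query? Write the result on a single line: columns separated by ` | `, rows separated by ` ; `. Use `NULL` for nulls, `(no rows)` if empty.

Pairs (a,b) with same genre, a.plays < b.plays, a.id < b.id.
genre groups: blues:{17} classical:{5,22,24,26,30} metal:{12,19,21,25}
Ordered by (a.id, b.id); first 5.

22 | 24 ; 26 | 30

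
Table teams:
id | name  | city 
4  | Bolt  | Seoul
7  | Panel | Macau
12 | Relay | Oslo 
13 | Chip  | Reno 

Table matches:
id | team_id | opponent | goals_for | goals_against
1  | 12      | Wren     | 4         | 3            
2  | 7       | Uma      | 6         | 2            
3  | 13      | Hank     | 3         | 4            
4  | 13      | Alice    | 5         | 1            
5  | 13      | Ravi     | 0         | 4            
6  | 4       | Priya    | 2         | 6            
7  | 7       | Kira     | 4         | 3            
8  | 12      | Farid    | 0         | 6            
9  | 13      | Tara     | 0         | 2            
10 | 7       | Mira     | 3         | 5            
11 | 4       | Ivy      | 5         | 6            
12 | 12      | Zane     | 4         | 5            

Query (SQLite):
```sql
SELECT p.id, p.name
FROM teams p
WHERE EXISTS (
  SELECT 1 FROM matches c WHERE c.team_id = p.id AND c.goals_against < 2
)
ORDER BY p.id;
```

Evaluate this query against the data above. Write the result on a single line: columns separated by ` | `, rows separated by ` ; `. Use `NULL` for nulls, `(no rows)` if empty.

For each teams row, check whether any matches with matching team_id has goals_against < 2.
Keep rows where that is true.

13 | Chip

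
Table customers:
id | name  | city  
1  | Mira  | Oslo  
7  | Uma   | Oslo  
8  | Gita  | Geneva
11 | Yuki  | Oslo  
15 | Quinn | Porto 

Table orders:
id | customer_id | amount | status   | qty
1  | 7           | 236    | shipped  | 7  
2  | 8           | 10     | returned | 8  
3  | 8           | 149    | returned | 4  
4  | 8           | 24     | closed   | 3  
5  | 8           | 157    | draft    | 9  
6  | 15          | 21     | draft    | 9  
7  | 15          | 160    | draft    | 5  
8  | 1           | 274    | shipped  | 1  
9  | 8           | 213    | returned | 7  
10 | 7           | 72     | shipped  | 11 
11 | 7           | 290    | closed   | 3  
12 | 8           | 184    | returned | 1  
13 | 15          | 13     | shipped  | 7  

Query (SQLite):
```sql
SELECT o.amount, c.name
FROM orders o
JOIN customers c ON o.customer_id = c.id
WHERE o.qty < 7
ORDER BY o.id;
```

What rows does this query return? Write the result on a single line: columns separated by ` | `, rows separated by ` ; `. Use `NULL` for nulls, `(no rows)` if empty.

Each orders row matches the customers row where customer_id = customers.id.
Then keep rows with o.qty < 7.

149 | Gita ; 24 | Gita ; 160 | Quinn ; 274 | Mira ; 290 | Uma ; 184 | Gita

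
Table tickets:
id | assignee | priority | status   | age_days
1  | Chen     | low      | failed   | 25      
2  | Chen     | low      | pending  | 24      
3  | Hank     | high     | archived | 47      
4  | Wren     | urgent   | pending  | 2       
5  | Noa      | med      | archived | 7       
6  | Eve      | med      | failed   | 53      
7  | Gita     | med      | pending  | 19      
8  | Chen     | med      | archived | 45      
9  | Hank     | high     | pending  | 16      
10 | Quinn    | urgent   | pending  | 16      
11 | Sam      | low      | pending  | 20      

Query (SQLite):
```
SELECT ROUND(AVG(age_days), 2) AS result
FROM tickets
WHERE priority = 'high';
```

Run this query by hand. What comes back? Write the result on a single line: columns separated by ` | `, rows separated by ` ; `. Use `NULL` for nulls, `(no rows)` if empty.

31.5

Rows where priority='high' → age_days values: [47, 16].
AVG = 63 / 2 (rounded to 2 dp).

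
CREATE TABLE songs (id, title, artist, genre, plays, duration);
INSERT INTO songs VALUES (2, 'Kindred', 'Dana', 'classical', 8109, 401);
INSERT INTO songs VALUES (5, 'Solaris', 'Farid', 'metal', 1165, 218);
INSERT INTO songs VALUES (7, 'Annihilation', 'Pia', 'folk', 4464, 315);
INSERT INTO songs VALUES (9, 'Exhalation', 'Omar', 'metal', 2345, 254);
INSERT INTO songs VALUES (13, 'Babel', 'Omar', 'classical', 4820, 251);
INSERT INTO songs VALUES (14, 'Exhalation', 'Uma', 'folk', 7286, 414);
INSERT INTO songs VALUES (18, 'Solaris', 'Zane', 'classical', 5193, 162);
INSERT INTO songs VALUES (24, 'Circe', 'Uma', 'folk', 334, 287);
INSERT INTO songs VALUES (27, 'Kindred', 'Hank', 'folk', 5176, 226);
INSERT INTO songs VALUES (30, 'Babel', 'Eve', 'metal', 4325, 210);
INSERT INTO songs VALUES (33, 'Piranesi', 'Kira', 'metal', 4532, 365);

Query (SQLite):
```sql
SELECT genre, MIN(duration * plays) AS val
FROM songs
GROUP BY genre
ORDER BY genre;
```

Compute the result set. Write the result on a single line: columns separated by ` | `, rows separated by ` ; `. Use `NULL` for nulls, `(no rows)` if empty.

For each row compute duration * plays.
Group by genre; take MIN of the expression per group.
  classical: ids {2, 13, 18} → MIN(duration * plays)=841266
  folk: ids {7, 14, 24, 27} → MIN(duration * plays)=95858
  metal: ids {5, 9, 30, 33} → MIN(duration * plays)=253970

classical | 841266 ; folk | 95858 ; metal | 253970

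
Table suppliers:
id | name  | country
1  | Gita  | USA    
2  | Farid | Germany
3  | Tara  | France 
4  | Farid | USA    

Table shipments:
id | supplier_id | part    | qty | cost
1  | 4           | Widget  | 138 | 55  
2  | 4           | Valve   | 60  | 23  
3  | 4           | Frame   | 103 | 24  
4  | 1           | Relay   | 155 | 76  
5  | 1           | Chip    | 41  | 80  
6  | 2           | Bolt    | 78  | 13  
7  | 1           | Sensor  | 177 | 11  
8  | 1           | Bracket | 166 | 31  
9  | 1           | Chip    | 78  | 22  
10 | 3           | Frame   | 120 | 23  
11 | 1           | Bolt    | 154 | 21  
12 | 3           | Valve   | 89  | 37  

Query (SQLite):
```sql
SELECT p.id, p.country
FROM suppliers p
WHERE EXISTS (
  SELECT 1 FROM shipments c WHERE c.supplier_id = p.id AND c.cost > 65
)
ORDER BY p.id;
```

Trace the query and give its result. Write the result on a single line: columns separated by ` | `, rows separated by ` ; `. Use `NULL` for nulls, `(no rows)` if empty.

For each suppliers row, check whether any shipments with matching supplier_id has cost > 65.
Keep rows where that is true.

1 | USA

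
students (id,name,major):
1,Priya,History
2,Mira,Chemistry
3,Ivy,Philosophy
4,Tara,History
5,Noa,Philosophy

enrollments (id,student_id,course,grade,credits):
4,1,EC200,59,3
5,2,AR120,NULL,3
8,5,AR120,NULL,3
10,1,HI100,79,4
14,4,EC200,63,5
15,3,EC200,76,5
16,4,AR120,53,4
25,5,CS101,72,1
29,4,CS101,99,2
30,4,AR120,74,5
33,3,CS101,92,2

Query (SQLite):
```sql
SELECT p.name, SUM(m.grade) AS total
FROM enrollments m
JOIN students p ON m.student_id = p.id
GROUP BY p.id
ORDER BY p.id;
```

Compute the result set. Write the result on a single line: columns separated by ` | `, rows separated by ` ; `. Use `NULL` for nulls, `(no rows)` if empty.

Priya | 138 ; Mira | NULL ; Ivy | 168 ; Tara | 289 ; Noa | 72

Join each enrollments row to its students via student_id.
Group joined rows by students.id; compute SUM(m.grade) per group.
  1: ids {4, 10} → SUM(m.grade)=138
  2: ids {5} → SUM(m.grade)=NULL
  3: ids {15, 33} → SUM(m.grade)=168
  4: ids {14, 16, 29, 30} → SUM(m.grade)=289
  5: ids {8, 25} → SUM(m.grade)=72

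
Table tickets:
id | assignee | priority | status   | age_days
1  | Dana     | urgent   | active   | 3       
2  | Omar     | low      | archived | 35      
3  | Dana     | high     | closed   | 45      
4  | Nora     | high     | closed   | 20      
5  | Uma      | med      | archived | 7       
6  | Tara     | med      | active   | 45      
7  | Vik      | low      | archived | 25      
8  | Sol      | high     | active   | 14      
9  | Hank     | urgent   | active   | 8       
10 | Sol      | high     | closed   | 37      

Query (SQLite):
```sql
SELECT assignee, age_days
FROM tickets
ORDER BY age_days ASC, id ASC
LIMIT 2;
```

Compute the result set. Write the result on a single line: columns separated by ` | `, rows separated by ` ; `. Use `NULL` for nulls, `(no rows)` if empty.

Dana | 3 ; Uma | 7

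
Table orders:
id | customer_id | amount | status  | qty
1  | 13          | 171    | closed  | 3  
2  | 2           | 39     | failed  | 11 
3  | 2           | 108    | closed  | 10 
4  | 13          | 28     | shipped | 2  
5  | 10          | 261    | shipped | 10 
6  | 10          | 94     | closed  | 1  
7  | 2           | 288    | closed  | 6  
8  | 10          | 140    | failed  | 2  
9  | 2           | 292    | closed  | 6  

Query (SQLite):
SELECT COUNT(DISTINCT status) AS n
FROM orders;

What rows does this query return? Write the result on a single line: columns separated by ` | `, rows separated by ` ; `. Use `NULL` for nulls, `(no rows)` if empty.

Count distinct non-NULL status values.

3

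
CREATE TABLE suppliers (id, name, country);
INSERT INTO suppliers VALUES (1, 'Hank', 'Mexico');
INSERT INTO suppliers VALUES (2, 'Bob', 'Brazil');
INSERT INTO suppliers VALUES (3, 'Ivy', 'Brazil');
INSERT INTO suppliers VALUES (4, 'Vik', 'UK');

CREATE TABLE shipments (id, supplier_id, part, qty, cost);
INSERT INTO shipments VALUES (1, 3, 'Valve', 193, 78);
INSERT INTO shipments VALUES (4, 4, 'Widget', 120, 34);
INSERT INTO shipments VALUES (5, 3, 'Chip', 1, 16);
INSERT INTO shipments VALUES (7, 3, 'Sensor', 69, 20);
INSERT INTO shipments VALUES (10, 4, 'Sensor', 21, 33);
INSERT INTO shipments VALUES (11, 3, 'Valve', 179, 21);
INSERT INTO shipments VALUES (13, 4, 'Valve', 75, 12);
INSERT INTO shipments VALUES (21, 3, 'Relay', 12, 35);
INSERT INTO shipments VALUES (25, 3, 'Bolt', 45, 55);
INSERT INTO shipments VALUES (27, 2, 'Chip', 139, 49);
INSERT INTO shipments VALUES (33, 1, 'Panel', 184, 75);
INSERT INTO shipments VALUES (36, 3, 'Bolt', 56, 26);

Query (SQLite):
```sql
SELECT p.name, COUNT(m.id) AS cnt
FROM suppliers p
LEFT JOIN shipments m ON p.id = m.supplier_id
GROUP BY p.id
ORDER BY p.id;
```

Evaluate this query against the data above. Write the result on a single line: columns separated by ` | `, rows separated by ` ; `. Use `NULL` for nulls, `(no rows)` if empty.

LEFT JOIN keeps every suppliers row; unmatched ones get NULL for shipments columns.
Group by suppliers.id and compute COUNT(m.id). COUNT(col) of an all-NULL group is 0.
  1: ids {33} → COUNT(m.id)=1
  2: ids {27} → COUNT(m.id)=1
  3: ids {1, 5, 7, 11, 21, 25, 36} → COUNT(m.id)=7
  4: ids {4, 10, 13} → COUNT(m.id)=3

Hank | 1 ; Bob | 1 ; Ivy | 7 ; Vik | 3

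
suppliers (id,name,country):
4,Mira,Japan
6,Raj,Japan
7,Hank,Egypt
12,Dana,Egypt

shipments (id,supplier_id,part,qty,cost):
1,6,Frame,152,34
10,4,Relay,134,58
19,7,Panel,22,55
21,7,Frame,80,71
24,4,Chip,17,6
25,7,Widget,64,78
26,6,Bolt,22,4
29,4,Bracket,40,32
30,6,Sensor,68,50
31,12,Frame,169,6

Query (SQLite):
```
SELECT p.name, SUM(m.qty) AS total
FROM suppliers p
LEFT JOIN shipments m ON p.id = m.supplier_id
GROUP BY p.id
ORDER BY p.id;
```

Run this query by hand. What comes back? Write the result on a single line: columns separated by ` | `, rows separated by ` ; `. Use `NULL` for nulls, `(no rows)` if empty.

Mira | 191 ; Raj | 242 ; Hank | 166 ; Dana | 169

LEFT JOIN keeps every suppliers row; unmatched ones get NULL for shipments columns.
Group by suppliers.id and compute SUM(m.qty). SUM over an all-NULL group is NULL.
  4: ids {10, 24, 29} → SUM(m.qty)=191
  6: ids {1, 26, 30} → SUM(m.qty)=242
  7: ids {19, 21, 25} → SUM(m.qty)=166
  12: ids {31} → SUM(m.qty)=169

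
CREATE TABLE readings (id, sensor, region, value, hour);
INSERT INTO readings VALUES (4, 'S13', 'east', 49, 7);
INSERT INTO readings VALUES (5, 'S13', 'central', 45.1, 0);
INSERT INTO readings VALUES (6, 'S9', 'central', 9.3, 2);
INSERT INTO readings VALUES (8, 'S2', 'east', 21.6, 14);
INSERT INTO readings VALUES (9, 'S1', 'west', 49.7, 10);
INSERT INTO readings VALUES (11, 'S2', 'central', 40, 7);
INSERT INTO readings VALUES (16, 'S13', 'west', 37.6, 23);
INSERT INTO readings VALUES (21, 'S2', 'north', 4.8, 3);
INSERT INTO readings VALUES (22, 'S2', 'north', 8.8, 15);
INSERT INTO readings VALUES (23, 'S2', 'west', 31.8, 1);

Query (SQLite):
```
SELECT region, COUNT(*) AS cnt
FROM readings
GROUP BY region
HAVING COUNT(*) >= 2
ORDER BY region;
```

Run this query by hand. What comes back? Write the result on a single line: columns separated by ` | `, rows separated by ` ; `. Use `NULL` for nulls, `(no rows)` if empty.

Partition readings by region; compute COUNT(*) within each group.
HAVING: keep groups with count ≥ 2.
  central: ids {5, 6, 11} → COUNT(*)=3
  east: ids {4, 8} → COUNT(*)=2
  north: ids {21, 22} → COUNT(*)=2
  west: ids {9, 16, 23} → COUNT(*)=3

central | 3 ; east | 2 ; north | 2 ; west | 3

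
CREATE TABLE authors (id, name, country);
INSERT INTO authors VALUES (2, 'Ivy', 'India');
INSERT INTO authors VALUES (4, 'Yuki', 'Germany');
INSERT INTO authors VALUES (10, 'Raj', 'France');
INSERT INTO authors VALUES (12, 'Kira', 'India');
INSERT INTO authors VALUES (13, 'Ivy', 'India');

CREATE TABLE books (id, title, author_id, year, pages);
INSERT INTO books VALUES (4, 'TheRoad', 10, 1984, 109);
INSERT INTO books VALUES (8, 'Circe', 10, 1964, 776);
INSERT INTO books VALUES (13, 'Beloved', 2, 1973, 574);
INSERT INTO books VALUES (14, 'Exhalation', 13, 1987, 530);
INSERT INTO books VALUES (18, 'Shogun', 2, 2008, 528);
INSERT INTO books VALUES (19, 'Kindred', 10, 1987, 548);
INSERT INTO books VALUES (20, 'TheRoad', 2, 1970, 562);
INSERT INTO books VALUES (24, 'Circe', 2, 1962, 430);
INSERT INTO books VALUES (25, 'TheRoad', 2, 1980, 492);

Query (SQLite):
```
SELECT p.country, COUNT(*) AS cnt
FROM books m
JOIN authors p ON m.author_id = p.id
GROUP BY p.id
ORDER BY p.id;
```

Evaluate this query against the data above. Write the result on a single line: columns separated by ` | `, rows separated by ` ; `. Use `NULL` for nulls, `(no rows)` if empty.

India | 5 ; France | 3 ; India | 1

Join each books row to its authors via author_id.
Group joined rows by authors.id; compute COUNT(*) per group.
  2: ids {13, 18, 20, 24, 25} → COUNT(*)=5
  10: ids {4, 8, 19} → COUNT(*)=3
  13: ids {14} → COUNT(*)=1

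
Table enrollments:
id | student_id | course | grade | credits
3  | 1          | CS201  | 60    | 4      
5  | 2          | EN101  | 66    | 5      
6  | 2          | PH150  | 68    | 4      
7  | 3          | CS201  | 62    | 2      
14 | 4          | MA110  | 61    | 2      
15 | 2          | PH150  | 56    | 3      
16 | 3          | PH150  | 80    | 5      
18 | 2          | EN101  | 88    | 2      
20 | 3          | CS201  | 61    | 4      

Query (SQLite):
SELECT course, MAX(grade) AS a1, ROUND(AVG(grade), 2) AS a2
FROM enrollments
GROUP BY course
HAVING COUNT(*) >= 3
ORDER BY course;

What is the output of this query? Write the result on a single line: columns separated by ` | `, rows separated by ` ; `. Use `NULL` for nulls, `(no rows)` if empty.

Group enrollments by course.
Per group compute: MAX(grade), ROUND(AVG(grade), 2).
HAVING: drop groups with fewer than 3 rows.
  CS201: ids {3, 7, 20} → MAX(grade)=62, ROUND(AVG(grade), 2)=61
  EN101: ids {5, 18} → MAX(grade)=88, ROUND(AVG(grade), 2)=77
  MA110: ids {14} → MAX(grade)=61, ROUND(AVG(grade), 2)=61
  PH150: ids {6, 15, 16} → MAX(grade)=80, ROUND(AVG(grade), 2)=68

CS201 | 62 | 61 ; PH150 | 80 | 68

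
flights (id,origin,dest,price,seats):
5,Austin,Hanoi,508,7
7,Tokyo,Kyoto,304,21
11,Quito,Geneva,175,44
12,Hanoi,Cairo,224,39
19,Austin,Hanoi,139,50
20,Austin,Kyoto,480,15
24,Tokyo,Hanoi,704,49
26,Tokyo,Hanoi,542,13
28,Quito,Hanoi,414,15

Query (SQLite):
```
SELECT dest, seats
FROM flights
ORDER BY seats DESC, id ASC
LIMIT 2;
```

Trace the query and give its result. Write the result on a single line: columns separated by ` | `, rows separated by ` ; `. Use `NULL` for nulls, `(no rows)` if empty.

Hanoi | 50 ; Hanoi | 49

Sort by seats desc, tiebreak id asc: (50, id=19), (49, id=24), (44, id=11), (39, id=12), (21, id=7) …. Take first 2.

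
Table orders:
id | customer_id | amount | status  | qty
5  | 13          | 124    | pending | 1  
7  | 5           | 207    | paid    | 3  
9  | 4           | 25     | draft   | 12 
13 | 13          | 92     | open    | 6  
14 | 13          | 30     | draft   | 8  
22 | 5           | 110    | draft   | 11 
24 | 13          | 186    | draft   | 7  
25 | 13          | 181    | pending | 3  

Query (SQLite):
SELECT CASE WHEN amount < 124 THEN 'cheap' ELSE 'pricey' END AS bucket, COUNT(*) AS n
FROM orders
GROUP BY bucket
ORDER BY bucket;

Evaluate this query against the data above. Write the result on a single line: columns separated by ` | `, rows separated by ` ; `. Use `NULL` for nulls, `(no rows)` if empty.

Bucket rows by amount < 124 → 'cheap' else 'pricey'; count each bucket.

cheap | 4 ; pricey | 4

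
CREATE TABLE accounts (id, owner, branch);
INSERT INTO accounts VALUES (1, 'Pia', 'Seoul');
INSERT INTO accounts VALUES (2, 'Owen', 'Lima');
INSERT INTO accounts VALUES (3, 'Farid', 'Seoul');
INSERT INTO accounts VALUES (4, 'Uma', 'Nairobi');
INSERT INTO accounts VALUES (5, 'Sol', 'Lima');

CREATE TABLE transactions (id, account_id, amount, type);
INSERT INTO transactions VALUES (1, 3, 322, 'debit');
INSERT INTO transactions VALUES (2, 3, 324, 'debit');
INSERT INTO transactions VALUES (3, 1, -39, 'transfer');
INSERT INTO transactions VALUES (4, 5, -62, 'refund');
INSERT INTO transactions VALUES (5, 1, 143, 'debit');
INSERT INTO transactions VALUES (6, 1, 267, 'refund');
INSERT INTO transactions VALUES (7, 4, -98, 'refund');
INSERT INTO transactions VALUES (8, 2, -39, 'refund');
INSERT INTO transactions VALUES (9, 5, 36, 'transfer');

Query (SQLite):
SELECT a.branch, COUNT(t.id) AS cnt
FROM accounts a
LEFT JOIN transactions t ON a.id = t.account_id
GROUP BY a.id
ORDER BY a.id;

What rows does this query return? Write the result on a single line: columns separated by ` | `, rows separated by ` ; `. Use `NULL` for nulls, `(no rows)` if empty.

Seoul | 3 ; Lima | 1 ; Seoul | 2 ; Nairobi | 1 ; Lima | 2

LEFT JOIN keeps every accounts row; unmatched ones get NULL for transactions columns.
Group by accounts.id and compute COUNT(t.id). COUNT(col) of an all-NULL group is 0.
  1: ids {3, 5, 6} → COUNT(t.id)=3
  2: ids {8} → COUNT(t.id)=1
  3: ids {1, 2} → COUNT(t.id)=2
  4: ids {7} → COUNT(t.id)=1
  5: ids {4, 9} → COUNT(t.id)=2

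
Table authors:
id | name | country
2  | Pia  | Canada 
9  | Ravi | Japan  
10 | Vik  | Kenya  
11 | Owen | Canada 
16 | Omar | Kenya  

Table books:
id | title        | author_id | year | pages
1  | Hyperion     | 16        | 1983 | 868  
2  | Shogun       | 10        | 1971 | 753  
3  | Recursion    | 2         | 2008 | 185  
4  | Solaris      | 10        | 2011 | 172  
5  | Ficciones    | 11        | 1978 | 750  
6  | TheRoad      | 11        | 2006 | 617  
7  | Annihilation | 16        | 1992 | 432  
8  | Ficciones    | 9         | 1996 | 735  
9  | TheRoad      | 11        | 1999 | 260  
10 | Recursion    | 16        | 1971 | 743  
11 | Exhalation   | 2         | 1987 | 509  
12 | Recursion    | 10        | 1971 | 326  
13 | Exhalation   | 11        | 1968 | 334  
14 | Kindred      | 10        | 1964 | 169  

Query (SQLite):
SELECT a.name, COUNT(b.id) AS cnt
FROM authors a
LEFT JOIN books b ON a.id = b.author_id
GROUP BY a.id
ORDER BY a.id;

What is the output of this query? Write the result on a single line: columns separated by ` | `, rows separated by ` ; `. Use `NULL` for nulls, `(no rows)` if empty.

LEFT JOIN keeps every authors row; unmatched ones get NULL for books columns.
Group by authors.id and compute COUNT(b.id). COUNT(col) of an all-NULL group is 0.
  2: ids {3, 11} → COUNT(b.id)=2
  9: ids {8} → COUNT(b.id)=1
  10: ids {2, 4, 12, 14} → COUNT(b.id)=4
  11: ids {5, 6, 9, 13} → COUNT(b.id)=4
  16: ids {1, 7, 10} → COUNT(b.id)=3

Pia | 2 ; Ravi | 1 ; Vik | 4 ; Owen | 4 ; Omar | 3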